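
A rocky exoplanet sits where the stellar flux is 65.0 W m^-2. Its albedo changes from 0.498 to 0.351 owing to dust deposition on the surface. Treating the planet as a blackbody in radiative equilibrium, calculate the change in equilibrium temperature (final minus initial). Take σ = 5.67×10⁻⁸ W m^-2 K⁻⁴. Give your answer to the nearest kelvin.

Initial: T₁ = [S(1−0.498)/(4σ)]^(1/4) = 109.5 K.
With α = 0.351, T₂ = 116.8 K.
Change: 116.8 − 109.5 = 7.263 K.

7 K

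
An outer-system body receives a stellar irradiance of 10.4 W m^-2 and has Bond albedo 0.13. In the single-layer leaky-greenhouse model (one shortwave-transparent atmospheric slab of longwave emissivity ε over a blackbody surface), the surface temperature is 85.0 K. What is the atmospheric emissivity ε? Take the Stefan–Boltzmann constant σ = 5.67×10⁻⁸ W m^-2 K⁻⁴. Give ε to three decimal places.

0.472

Effective temperature: T_e = [S(1−α)/(4σ)]^(1/4) = 79.47 K.
Inverting T_s⁴ = 2T_e⁴/(2−ε): (T_e/T_s)⁴ = 0.7642, so ε = 2(1 − 0.7642) = 0.4715.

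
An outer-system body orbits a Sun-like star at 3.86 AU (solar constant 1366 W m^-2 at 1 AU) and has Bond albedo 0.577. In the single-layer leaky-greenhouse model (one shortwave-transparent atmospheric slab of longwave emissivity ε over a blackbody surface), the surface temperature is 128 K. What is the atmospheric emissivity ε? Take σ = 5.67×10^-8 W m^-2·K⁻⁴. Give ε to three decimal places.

0.726

By the inverse-square law, S = 1366/3.86² = 91.68 W m^-2.
Effective temperature: T_e = [S(1−α)/(4σ)]^(1/4) = 114.4 K.
T_s⁴ = T_e⁴·2/(2−ε) → ε = 2 − 2(T_e/T_s)⁴ = 2 − 2·(114.4/128)⁴ = 0.7260.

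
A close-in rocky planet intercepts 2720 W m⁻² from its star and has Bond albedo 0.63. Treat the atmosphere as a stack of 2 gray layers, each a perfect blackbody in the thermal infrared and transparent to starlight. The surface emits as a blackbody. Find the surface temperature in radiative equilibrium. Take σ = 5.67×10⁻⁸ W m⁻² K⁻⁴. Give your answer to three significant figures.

340 K

The effective emission temperature is T_e = [S(1−α)/(4σ)]^¼ = 258.1 K.
Layer-by-layer balance gives σT_s⁴ = (N+1)σT_e⁴, so T_s = 3^¼·258.1 = 339.7 K.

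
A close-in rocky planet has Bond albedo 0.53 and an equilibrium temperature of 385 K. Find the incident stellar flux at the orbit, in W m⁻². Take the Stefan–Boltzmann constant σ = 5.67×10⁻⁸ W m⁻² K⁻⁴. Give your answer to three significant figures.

From S(1−α)/4 = σT⁴: S = 4σT⁴/(1−α).
σT⁴ = 5.67×10⁻⁸·(385)⁴ = 1246 W m⁻².
So S = 4×1246/(1−0.53) = 10600 W m⁻².

10600 W m⁻²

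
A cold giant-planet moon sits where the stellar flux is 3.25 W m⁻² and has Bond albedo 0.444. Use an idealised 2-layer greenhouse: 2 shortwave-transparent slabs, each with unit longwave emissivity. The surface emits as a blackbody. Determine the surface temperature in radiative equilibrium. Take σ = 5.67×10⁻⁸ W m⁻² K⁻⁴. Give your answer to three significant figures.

69.9 K

Top-of-atmosphere balance: σT_e⁴ = S(1−α)/4 = 0.4518 W m⁻² → T_e = 53.13 K.
For an N-layer opaque stack, T_s⁴ = (N+1)T_e⁴, hence T_s = (3)^(1/4)×53.13 K = 69.92 K.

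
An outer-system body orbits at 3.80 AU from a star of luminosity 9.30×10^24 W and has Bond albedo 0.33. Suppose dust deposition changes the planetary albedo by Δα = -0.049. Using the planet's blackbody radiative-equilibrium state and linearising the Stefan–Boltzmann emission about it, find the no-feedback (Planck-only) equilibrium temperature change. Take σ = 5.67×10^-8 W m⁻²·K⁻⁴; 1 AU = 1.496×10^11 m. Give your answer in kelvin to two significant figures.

d = 3.80 × 1.496×10^11 m = 5.685×10^11 m.
Flux at the orbit: S = L/(4πd²) = 9.30×10^24/(4π·(5.68×10^11)²) = 2.290 W m⁻².
Reference equilibrium: T_e = [S(1−α)/(4σ)]^(1/4) = 51.00 K.
The change in absorbed flux is Δ[S(1−α)/4] = −SΔα/4 = 0.02805 W m⁻².
Linearising σT⁴ gives d(σT⁴)/dT = 4σT_e³ = 0.03008 W m⁻² per K.
Hence the no-feedback warming is ΔF/(4σT_e³) = 0.932 K.

0.93 K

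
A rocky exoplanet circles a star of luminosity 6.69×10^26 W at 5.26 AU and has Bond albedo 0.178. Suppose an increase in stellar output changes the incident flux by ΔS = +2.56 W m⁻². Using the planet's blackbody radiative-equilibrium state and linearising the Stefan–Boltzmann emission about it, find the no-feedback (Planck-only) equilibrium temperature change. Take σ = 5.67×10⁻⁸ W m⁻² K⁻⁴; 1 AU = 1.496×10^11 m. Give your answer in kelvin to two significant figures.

Orbital distance: d = 5.26 AU = 7.869×10^11 m.
Spreading L over a sphere of radius d: S = 6.69×10^26/(4π·7.87×10^11²) = 85.98 W m⁻².
Reference equilibrium: T_e = [S(1−α)/(4σ)]^(1/4) = 132.9 K.
TOA radiative forcing: ΔF = (1−α)ΔS/4 = 0.822·(+2.56)/4 = 0.5261 W m⁻².
The Planck feedback parameter is 4σT_e³ = 0.5319 W m⁻²/K.
Hence the no-feedback warming is ΔF/(4σT_e³) = 0.989 K.

0.99 kelvin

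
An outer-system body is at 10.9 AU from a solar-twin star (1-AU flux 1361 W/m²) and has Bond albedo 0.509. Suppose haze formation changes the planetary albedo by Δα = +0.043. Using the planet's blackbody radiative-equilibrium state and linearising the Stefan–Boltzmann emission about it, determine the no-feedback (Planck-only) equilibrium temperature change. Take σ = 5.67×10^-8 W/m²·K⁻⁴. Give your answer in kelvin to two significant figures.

-1.5 K

By the inverse-square law, S = 1361/10.9² = 11.46 W/m².
Unperturbed T_e = [11.46·(1−0.509)/(4σ)]^¼ = 70.57 K.
The change in absorbed flux is Δ[S(1−α)/4] = −SΔα/4 = -0.1231 W/m².
Linearising σT⁴ gives d(σT⁴)/dT = 4σT_e³ = 0.07970 W/m² per K.
So ΔT₀ = -0.1231/0.07970 = -1.55 K.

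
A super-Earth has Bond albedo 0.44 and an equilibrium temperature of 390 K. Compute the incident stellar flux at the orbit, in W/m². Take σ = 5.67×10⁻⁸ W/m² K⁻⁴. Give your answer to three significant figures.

Invert the energy balance for S: S = 4σT⁴/(1−α).
σT⁴ = 5.67×10⁻⁸·(390)⁴ = 1312 W/m².
So S = 4×1312/(1−0.44) = 9369 W/m².

9370 W/m²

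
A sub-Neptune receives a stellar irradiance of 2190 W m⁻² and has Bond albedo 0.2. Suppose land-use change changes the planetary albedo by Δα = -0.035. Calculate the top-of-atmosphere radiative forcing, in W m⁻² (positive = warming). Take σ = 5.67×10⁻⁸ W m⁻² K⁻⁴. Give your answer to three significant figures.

TOA radiative forcing: ΔF = −S·Δα/4 = −2190·(-0.035)/4 = 19.16 W m⁻².

19.2 W m⁻²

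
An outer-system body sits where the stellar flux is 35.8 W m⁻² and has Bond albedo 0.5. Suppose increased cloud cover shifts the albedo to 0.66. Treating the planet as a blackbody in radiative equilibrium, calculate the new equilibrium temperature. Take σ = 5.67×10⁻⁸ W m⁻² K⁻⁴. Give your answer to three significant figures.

85.6 K

New equilibrium: T₂ = [(1−0.66)·35.80/(4σ)]^(1/4) = 85.59 K.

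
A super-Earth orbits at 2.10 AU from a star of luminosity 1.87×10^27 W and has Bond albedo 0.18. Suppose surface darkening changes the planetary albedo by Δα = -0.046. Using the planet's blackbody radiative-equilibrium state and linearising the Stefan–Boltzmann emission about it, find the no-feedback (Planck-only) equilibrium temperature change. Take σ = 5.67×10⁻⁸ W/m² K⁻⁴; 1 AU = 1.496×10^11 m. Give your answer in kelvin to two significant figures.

3.8 K

Orbital distance: d = 2.10 AU = 3.142×10^11 m.
S = L/(4πd²) = 1508 W/m².
Reference equilibrium: T_e = [S(1−α)/(4σ)]^(1/4) = 271.7 K.
ΔF = −(S/4)Δα = −(1508/4)×(-0.046) = 17.34 W/m².
The Planck feedback parameter is 4σT_e³ = 4.550 W/m²/K.
Hence the no-feedback warming is ΔF/(4σT_e³) = 3.81 K.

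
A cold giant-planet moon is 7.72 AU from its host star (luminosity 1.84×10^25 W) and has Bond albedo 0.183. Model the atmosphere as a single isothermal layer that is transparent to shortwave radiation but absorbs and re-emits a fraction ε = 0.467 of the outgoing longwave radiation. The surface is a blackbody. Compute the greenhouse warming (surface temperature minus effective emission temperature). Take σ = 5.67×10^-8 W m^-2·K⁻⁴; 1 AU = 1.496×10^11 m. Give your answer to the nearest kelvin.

Orbital distance: d = 7.72 AU = 1.155×10^12 m.
Spreading L over a sphere of radius d: S = 1.84×10^25/(4π·1.15×10^12²) = 1.098 W m^-2.
At the top of the atmosphere, σT_e⁴ = S(1−α)/4 = 0.2242 W m^-2, giving T_e = 44.59 K.
For a single slab of emissivity ε, T_s⁴ = 2T_e⁴/(2−ε); thus T_s = 44.59·(1.305)^(1/4) = 47.66 K.
The atmosphere warms the surface by 3.065 K.

3 kelvin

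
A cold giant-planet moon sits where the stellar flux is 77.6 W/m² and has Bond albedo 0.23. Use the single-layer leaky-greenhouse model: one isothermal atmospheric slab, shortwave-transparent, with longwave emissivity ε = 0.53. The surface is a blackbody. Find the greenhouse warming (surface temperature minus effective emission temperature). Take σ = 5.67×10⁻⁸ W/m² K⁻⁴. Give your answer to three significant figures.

10.2 kelvin

At the top of the atmosphere, σT_e⁴ = S(1−α)/4 = 14.94 W/m², giving T_e = 127.4 K.
Surface balance with a leaky layer gives σT_s⁴ = σT_e⁴·2/(2−ε), so T_s = T_e·[2/(2−0.53)]^(1/4) = 137.6 K.
Greenhouse warming: T_s − T_e = 10.19 K.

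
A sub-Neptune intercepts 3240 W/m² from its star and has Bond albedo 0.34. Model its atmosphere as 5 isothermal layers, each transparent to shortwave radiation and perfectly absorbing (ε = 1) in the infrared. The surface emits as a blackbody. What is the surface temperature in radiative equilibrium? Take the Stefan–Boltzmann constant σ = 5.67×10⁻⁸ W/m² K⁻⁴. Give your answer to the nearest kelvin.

The effective emission temperature is T_e = [S(1−α)/(4σ)]^¼ = 311.6 K.
Layer-by-layer balance gives σT_s⁴ = (N+1)σT_e⁴, so T_s = 6^¼·311.6 = 487.7 K.

488 K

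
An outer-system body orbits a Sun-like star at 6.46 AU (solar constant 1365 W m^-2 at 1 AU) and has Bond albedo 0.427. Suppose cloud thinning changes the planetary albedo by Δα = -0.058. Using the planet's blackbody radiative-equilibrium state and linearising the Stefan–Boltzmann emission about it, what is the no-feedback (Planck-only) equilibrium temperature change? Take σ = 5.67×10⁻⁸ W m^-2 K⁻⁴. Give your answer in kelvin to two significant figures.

2.4 kelvin

Flux at the orbit: S = 1365/(6.46)² = 32.71 W m^-2.
Unperturbed T_e = [32.71·(1−0.427)/(4σ)]^¼ = 95.34 K.
ΔF = −(S/4)Δα = −(32.71/4)×(-0.058) = 0.4743 W m^-2.
Planck response: λ_P = 4σT_e³ = 4·5.67×10⁻⁸·(95.34)³ = 0.1966 W m^-2/K.
Hence the no-feedback warming is ΔF/(4σT_e³) = 2.41 K.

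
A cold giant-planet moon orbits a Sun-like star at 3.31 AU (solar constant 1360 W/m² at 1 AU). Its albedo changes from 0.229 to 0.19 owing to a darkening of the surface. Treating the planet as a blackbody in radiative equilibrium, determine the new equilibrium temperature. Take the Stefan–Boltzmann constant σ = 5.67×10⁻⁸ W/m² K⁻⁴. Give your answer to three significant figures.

145 K

Flux at the orbit: S = 1360/(3.31)² = 124.1 W/m².
New equilibrium: T₂ = [(1−0.19)·124.1/(4σ)]^(1/4) = 145.1 K.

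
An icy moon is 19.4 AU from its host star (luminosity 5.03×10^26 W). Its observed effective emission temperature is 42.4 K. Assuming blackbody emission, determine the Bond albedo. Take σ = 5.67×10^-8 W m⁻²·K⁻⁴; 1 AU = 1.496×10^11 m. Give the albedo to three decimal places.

d = 19.4 × 1.496×10^11 m = 2.902×10^12 m.
S = L/(4πd²) = 4.752 W m⁻².
From σT⁴ = S(1−α)/4 we invert for α: 1−α = 4σT⁴/S.
4σT⁴ = 4·5.67×10⁻⁸·(42.4)⁴ = 0.7330 W m⁻².
1−α = 0.7330/4.752 = 0.1542, so α = 0.8458.

0.846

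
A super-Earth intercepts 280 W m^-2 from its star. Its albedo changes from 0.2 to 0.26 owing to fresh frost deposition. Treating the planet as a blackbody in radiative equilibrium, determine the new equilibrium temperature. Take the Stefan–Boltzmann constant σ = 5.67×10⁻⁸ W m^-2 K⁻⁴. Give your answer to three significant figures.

174 K

New equilibrium: T₂ = [(1−0.26)·280.0/(4σ)]^(1/4) = 173.9 K.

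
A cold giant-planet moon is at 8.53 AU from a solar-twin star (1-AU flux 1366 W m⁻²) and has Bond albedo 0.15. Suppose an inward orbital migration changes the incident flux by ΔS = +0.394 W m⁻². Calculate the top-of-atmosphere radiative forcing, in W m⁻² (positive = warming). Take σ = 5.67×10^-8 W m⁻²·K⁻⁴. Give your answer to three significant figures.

0.0837 W m⁻²

Flux at the orbit: S = 1366/(8.53)² = 18.77 W m⁻².
Only a fraction (1−α) is absorbed and it's spread over 4πR², so ΔF = (1−α)ΔS/4 = 0.08373 W m⁻².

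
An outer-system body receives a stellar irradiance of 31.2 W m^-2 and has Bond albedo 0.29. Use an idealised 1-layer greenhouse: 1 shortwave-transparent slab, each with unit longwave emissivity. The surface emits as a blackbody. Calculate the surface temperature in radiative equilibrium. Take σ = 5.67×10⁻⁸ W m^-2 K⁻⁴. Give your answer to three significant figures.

Top-of-atmosphere balance: σT_e⁴ = S(1−α)/4 = 5.538 W m^-2 → T_e = 99.41 K.
Layer-by-layer balance gives σT_s⁴ = (N+1)σT_e⁴, so T_s = 2^¼·99.41 = 118.2 K.

118 K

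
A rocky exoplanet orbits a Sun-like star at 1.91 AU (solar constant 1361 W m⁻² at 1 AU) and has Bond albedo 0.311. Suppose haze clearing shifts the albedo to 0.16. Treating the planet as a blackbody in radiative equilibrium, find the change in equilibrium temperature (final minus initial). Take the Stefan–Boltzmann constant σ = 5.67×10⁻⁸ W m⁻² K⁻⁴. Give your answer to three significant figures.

Flux at the orbit: S = 1361/(1.91)² = 373.1 W m⁻².
Before: T₁ = [373.1·0.689/(4σ)]^(1/4) = 183.5 K.
After:  T₂ = [373.1·0.84/(4σ)]^(1/4) = 192.8 K.
ΔT = T₂ − T₁ = 9.319 K.

9.32 kelvin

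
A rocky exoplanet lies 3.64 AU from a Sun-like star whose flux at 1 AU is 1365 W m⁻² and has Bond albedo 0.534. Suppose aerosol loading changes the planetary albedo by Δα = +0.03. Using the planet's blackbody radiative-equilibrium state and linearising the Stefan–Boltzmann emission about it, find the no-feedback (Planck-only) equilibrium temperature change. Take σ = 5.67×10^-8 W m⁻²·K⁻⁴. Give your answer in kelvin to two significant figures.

Flux at the orbit: S = 1365/(3.64)² = 103.0 W m⁻².
Reference equilibrium: T_e = [S(1−α)/(4σ)]^(1/4) = 120.6 K.
The change in absorbed flux is Δ[S(1−α)/4] = −SΔα/4 = -0.7727 W m⁻².
Linearising σT⁴ gives d(σT⁴)/dT = 4σT_e³ = 0.3980 W m⁻² per K.
Hence the no-feedback warming is ΔF/(4σT_e³) = -1.94 K.

-1.9 K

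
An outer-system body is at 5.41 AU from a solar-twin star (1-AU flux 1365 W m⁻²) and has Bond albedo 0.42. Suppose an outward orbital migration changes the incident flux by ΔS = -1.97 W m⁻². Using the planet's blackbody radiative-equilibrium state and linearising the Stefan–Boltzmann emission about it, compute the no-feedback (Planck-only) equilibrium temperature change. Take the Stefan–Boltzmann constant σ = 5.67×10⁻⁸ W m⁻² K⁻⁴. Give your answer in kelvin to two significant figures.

By the inverse-square law, S = 1365/5.41² = 46.64 W m⁻².
The baseline emission temperature is T_e = 104.5 K.
Only a fraction (1−α) is absorbed and it's spread over 4πR², so ΔF = (1−α)ΔS/4 = -0.2857 W m⁻².
Planck response: λ_P = 4σT_e³ = 4·5.67×10⁻⁸·(104.5)³ = 0.2588 W m⁻²/K.
Hence the no-feedback warming is ΔF/(4σT_e³) = -1.10 K.

-1.1 K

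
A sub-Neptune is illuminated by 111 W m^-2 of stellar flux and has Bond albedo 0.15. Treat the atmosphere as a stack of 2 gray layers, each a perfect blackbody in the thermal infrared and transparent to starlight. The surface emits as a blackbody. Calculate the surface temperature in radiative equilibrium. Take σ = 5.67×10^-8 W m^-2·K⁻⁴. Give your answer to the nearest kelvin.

The effective emission temperature is T_e = [S(1−α)/(4σ)]^¼ = 142.8 K.
With N = 2 opaque layers, T_s = (N+1)^(1/4)·T_e = 3^(1/4)·142.8 = 188.0 K.

188 K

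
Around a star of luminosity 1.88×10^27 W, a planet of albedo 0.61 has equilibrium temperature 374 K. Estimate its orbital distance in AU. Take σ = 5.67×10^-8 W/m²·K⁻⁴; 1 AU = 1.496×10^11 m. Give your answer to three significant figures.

0.766 AU

Required flux: S = 4σT⁴/(1−α) = 11380 W/m².
Then d = [L/(4πS)]^(1/2) = 1.147×10^11 m, i.e. 0.7665 AU.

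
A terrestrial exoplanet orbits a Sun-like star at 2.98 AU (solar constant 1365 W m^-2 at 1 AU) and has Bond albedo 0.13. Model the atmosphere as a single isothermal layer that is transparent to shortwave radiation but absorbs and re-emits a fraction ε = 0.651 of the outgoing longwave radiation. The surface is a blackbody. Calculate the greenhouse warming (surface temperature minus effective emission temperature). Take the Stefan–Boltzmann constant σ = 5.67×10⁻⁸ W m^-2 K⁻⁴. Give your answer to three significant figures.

16.1 kelvin

Irradiance scales as 1/d², so S = 1365 W m^-2 × (1/2.98)² = 153.7 W m^-2.
Effective emission temperature (TOA balance): σT_e⁴ = S(1−α)/4 = 33.43 W m^-2 → T_e = 155.8 K.
The surface balance (absorbed SW + ε·downward IR = σT_s⁴) with T_a⁴ = T_s⁴/2 reduces to T_s = T_e·[2/(2−ε)]^¼ = 171.9 K.
Greenhouse warming: T_s − T_e = 16.12 K.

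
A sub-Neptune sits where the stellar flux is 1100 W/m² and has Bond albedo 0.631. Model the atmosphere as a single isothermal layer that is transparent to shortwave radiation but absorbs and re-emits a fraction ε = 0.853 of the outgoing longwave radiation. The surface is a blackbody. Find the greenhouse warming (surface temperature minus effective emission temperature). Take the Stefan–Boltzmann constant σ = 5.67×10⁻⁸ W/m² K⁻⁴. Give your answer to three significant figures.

30.7 K

Effective emission temperature (TOA balance): σT_e⁴ = S(1−α)/4 = 101.5 W/m² → T_e = 205.7 K.
Surface balance with a leaky layer gives σT_s⁴ = σT_e⁴·2/(2−ε), so T_s = T_e·[2/(2−0.853)]^(1/4) = 236.4 K.
Greenhouse warming: T_s − T_e = 30.67 K.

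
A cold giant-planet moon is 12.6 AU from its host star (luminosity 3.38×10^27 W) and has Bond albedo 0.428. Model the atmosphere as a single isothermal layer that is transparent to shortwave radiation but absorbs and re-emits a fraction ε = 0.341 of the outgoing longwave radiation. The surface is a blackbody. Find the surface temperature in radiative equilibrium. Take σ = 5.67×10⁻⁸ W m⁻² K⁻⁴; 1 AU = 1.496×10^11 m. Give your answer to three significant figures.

Orbital distance: d = 12.6 AU = 1.885×10^12 m.
S = L/(4πd²) = 75.70 W m⁻².
The planet radiates to space at T_e = [S(1−α)/(4σ)]^(1/4) = 117.5 K.
For a single slab of emissivity ε, T_s⁴ = 2T_e⁴/(2−ε); thus T_s = 117.5·(1.206)^(1/4) = 123.2 K.

123 K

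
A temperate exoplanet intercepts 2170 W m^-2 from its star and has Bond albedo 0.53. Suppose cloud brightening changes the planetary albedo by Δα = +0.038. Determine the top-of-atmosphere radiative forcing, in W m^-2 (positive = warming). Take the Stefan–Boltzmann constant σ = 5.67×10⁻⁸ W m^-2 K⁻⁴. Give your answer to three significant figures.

-20.6 W m^-2

The change in absorbed flux is Δ[S(1−α)/4] = −SΔα/4 = -20.61 W m^-2.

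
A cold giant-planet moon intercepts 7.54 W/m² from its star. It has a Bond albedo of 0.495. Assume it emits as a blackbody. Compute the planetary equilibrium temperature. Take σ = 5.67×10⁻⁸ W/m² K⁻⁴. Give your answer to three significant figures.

64.0 kelvin

The planet absorbs (1−α)S over its disc πR² and re-emits over 4πR², so the mean absorbed flux is (1−0.495)·7.540/4 = 0.9519 W/m².
In equilibrium σT⁴ equals this, so T = 64.01 K.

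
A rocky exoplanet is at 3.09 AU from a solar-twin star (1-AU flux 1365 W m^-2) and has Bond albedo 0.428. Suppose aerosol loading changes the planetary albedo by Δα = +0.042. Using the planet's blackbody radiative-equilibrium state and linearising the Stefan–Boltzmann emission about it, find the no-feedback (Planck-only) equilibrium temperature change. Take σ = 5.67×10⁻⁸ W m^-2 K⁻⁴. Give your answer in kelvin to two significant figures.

Flux at the orbit: S = 1365/(3.09)² = 143.0 W m^-2.
Reference equilibrium: T_e = [S(1−α)/(4σ)]^(1/4) = 137.8 K.
The change in absorbed flux is Δ[S(1−α)/4] = −SΔα/4 = -1.501 W m^-2.
The Planck feedback parameter is 4σT_e³ = 0.5934 W m^-2/K.
ΔT₀ = ΔF/λ_P = -1.501/0.5934 = -2.53 K.

-2.5 K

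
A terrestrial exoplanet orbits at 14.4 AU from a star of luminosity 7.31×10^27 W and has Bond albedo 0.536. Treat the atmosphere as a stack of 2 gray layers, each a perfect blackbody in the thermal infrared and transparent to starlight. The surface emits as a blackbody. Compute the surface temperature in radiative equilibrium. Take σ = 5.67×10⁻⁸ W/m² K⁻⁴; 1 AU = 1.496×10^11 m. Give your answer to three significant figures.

167 K

Orbital distance: d = 14.4 AU = 2.154×10^12 m.
Flux at the orbit: S = L/(4πd²) = 7.31×10^27/(4π·(2.15×10^12)²) = 125.3 W/m².
The effective emission temperature is T_e = [S(1−α)/(4σ)]^¼ = 126.5 K.
For an N-layer opaque stack, T_s⁴ = (N+1)T_e⁴, hence T_s = (3)^(1/4)×126.5 K = 166.5 K.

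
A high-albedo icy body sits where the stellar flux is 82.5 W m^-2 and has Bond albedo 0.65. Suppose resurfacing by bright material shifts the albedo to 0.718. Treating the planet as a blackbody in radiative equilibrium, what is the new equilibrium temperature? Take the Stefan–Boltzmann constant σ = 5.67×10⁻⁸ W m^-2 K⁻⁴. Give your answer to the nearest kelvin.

With the new albedo, S(1−α₂)/4 = 5.816 W m^-2, so T₂ = 100.6 K.

101 K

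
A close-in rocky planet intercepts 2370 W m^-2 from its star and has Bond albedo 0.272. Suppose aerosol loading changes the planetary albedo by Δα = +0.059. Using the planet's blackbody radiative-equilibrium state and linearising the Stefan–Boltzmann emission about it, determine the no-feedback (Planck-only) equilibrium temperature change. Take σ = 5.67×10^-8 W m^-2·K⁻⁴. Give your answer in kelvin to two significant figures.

Reference equilibrium: T_e = [S(1−α)/(4σ)]^(1/4) = 295.3 K.
The change in absorbed flux is Δ[S(1−α)/4] = −SΔα/4 = -34.96 W m^-2.
Linearising σT⁴ gives d(σT⁴)/dT = 4σT_e³ = 5.842 W m^-2 per K.
ΔT₀ = ΔF/λ_P = -34.96/5.842 = -5.98 K.

-6.0 K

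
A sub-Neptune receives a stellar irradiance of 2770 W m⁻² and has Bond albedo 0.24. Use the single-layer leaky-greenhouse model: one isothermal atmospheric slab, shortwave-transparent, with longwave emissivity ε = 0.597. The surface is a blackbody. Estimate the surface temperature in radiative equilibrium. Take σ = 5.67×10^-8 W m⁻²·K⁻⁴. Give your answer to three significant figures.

The planet radiates to space at T_e = [S(1−α)/(4σ)]^(1/4) = 310.4 K.
The surface balance (absorbed SW + ε·downward IR = σT_s⁴) with T_a⁴ = T_s⁴/2 reduces to T_s = T_e·[2/(2−ε)]^¼ = 339.2 K.

339 K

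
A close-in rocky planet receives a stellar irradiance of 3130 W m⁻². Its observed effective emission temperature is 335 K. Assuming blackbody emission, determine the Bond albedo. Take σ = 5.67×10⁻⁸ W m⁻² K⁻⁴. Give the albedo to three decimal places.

From σT⁴ = S(1−α)/4 we invert for α: 1−α = 4σT⁴/S.
4σT⁴ = 4·5.67×10⁻⁸·(335)⁴ = 2856 W m⁻².
Hence α = 1 − 2856/3130 = 0.0874.

0.087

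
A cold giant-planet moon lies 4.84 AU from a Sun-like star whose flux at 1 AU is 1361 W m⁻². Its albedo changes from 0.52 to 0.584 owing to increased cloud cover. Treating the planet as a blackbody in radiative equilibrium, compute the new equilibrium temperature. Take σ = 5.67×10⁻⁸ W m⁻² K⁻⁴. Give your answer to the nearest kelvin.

Flux at the orbit: S = 1361/(4.84)² = 58.10 W m⁻².
With the new albedo, S(1−α₂)/4 = 6.042 W m⁻², so T₂ = 101.6 K.

102 kelvin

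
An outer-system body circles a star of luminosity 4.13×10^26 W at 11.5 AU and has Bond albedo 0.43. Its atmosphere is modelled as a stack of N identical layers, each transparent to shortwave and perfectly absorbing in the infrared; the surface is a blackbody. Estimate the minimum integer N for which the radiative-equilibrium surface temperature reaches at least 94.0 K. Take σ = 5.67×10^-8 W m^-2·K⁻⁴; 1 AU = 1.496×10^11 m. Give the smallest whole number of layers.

2

Orbital distance: d = 11.5 AU = 1.720×10^12 m.
Flux at the orbit: S = L/(4πd²) = 4.13×10^26/(4π·(1.72×10^12)²) = 11.10 W m^-2.
OLR = S(1−α)/4 = 1.582 W m^-2; the top layer radiates at T_e = 72.68 K.
Need (N+1)T_e⁴ ≥ T_s⁴, i.e. N+1 ≥ (94.0/72.68)⁴ = 2.798.
The minimum whole number is N = 2.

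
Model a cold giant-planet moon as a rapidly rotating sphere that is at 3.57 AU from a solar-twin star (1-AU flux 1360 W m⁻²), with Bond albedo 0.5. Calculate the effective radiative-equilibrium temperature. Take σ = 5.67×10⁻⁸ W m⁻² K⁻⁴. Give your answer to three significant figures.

124 K

Flux at the orbit: S = 1360/(3.57)² = 106.7 W m⁻².
The planet absorbs (1−α)S over its disc πR² and re-emits over 4πR², so the mean absorbed flux is (1−0.5)·106.7/4 = 13.34 W m⁻².
In equilibrium σT⁴ equals this, so T = 123.8 K.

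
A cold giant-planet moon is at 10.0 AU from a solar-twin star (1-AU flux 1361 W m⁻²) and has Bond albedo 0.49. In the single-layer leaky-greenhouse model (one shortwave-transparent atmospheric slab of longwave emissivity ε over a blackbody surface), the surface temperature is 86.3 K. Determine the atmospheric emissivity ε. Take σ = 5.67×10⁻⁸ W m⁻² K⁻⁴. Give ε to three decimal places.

Flux at the orbit: S = 1361/(10.0)² = 13.61 W m⁻².
TOA balance gives T_e = 74.38 K.
Inverting T_s⁴ = 2T_e⁴/(2−ε): (T_e/T_s)⁴ = 0.5517, so ε = 2(1 − 0.5517) = 0.8965.

0.897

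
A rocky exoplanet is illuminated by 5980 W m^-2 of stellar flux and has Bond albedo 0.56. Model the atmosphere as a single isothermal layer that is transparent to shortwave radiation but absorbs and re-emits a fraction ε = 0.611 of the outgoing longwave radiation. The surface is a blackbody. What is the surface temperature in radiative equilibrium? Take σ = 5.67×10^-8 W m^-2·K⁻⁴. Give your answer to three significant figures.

Effective emission temperature (TOA balance): σT_e⁴ = S(1−α)/4 = 657.8 W m^-2 → T_e = 328.2 K.
For a single slab of emissivity ε, T_s⁴ = 2T_e⁴/(2−ε); thus T_s = 328.2·(1.44)^(1/4) = 359.5 K.

360 K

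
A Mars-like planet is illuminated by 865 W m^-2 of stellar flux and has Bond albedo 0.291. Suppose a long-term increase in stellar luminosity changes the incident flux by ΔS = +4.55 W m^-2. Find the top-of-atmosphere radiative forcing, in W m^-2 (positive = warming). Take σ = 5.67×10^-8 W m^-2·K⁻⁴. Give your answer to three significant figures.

0.806 W m^-2

ΔF = Δ[S(1−α)]/4 = (1−0.291)·+4.55/4 = 0.8065 W m^-2.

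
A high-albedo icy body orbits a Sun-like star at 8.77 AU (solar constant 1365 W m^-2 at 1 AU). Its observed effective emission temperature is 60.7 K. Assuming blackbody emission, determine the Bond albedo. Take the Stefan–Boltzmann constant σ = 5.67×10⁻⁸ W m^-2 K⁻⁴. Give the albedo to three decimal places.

Irradiance scales as 1/d², so S = 1365 W m^-2 × (1/8.77)² = 17.75 W m^-2.
From σT⁴ = S(1−α)/4 we invert for α: 1−α = 4σT⁴/S.
4σT⁴ = 4·5.67×10⁻⁸·(60.7)⁴ = 3.079 W m^-2.
Hence α = 1 − 3.079/17.75 = 0.8265.

0.827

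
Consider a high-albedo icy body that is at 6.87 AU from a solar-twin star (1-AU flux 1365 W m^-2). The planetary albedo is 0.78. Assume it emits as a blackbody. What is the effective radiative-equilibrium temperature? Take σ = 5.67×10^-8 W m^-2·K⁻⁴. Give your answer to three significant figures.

Irradiance scales as 1/d², so S = 1365 W m^-2 × (1/6.87)² = 28.92 W m^-2.
Averaging over the sphere, the absorbed flux is S(1−α)/4 = 1.591 W m^-2.
Balancing against σT⁴: T = (1.591/5.67×10⁻⁸)^(1/4) = 72.78 K.

72.8 K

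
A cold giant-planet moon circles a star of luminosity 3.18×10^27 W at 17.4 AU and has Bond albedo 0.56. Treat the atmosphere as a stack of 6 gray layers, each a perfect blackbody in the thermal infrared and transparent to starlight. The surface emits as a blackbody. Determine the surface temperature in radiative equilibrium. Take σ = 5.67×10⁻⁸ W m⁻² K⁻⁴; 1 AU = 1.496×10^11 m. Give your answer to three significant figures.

Orbital distance: d = 17.4 AU = 2.603×10^12 m.
Flux at the orbit: S = L/(4πd²) = 3.18×10^27/(4π·(2.60×10^12)²) = 37.35 W m⁻².
OLR = S(1−α)/4 = 4.108 W m⁻²; the top layer radiates at T_e = 92.26 K.
For an N-layer opaque stack, T_s⁴ = (N+1)T_e⁴, hence T_s = (7)^(1/4)×92.26 K = 150.1 K.

150 K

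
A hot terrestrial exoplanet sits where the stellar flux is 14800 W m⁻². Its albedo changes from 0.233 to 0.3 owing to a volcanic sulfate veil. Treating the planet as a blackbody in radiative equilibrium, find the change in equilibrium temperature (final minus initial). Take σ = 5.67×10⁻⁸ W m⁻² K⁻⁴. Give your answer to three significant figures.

-10.7 K

With α = 0.233, T₁ = 473.0 K.
With α = 0.3, T₂ = 462.3 K.
Change: 462.3 − 473.0 = -10.69 K.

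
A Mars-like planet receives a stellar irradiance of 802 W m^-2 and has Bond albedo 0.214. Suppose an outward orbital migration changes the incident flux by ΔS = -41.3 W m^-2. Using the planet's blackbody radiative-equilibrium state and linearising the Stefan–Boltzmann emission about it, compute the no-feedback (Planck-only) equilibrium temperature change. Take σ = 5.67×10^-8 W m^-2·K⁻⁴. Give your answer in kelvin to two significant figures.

-3.0 K

The baseline emission temperature is T_e = 229.6 K.
TOA radiative forcing: ΔF = (1−α)ΔS/4 = 0.786·(-41.3)/4 = -8.115 W m^-2.
Planck response: λ_P = 4σT_e³ = 4·5.67×10⁻⁸·(229.6)³ = 2.745 W m^-2/K.
So ΔT₀ = -8.115/2.745 = -2.96 K.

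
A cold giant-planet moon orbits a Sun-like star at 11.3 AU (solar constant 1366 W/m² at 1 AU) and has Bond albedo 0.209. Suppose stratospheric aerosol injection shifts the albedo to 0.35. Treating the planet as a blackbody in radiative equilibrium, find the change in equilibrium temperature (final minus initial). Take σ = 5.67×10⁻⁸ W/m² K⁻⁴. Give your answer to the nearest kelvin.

-4 kelvin

Flux at the orbit: S = 1366/(11.3)² = 10.70 W/m².
With α = 0.209, T₁ = 78.16 K.
With α = 0.35, T₂ = 74.41 K.
Change: 74.41 − 78.16 = -3.743 K.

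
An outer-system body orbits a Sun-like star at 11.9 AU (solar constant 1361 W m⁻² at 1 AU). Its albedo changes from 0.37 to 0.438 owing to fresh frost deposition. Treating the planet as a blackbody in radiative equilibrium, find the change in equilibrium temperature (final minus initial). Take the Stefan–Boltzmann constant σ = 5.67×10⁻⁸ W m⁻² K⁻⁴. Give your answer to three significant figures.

-2.02 K

Irradiance scales as 1/d², so S = 1361 W m⁻² × (1/11.9)² = 9.611 W m⁻².
Before: T₁ = [9.611·0.63/(4σ)]^(1/4) = 71.88 K.
With α = 0.438, T₂ = 69.86 K.
Change: 69.86 − 71.88 = -2.024 K.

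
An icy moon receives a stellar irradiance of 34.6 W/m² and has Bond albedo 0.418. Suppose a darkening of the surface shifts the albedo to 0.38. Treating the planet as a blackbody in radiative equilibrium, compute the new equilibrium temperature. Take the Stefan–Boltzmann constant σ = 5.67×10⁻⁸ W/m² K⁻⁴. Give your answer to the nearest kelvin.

99 K

New equilibrium: T₂ = [(1−0.38)·34.60/(4σ)]^(1/4) = 98.62 K.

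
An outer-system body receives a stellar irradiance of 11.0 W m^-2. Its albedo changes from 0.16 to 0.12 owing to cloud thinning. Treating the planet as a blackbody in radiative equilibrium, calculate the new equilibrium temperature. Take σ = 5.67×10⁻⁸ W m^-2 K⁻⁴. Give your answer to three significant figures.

With the new albedo, S(1−α₂)/4 = 2.420 W m^-2, so T₂ = 80.83 K.

80.8 K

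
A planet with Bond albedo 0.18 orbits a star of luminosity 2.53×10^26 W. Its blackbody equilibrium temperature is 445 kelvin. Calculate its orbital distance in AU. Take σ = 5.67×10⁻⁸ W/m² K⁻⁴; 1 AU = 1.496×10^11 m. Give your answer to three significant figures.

0.288 AU

The flux needed for this T is 4σT⁴/(1−0.18) = 10850 W/m².
Then d = [L/(4πS)]^(1/2) = 4.308×10^10 m, i.e. 0.2880 AU.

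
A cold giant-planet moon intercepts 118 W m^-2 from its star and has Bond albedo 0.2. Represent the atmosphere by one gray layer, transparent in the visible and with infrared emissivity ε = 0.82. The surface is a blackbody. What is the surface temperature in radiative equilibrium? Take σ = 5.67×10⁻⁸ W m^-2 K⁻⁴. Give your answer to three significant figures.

The planet radiates to space at T_e = [S(1−α)/(4σ)]^(1/4) = 142.8 K.
For a single slab of emissivity ε, T_s⁴ = 2T_e⁴/(2−ε); thus T_s = 142.8·(1.695)^(1/4) = 163.0 K.

163 K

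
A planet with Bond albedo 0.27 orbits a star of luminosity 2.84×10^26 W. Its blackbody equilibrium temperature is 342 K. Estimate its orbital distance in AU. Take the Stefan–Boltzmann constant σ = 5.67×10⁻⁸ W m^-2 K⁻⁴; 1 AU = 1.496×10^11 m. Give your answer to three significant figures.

0.487 AU

Energy balance gives S = 4σT⁴/(1−α) = 4250 W m^-2.
Then d = [L/(4πS)]^(1/2) = 7.292×10^10 m, i.e. 0.4874 AU.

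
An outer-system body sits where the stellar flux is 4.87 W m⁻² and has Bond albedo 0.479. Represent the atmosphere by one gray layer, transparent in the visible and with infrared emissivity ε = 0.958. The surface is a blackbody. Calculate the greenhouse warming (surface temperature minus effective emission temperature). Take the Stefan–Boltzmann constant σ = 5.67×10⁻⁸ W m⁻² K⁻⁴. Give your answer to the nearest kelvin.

10 K

At the top of the atmosphere, σT_e⁴ = S(1−α)/4 = 0.6343 W m⁻², giving T_e = 57.83 K.
For a single slab of emissivity ε, T_s⁴ = 2T_e⁴/(2−ε); thus T_s = 57.83·(1.919)^(1/4) = 68.07 K.
The atmosphere warms the surface by 10.24 K.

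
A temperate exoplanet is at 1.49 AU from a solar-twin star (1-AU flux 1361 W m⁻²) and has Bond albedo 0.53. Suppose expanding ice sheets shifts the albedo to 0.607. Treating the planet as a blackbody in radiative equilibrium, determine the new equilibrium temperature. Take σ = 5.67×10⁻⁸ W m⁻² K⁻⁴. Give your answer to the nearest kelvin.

181 K

By the inverse-square law, S = 1361/1.49² = 613.0 W m⁻².
With the new albedo, S(1−α₂)/4 = 60.23 W m⁻², so T₂ = 180.5 K.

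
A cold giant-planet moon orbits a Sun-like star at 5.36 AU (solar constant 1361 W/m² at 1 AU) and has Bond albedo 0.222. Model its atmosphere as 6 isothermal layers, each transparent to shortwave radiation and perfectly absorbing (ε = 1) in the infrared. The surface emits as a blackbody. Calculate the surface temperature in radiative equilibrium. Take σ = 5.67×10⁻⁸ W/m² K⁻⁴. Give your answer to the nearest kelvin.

Flux at the orbit: S = 1361/(5.36)² = 47.37 W/m².
The effective emission temperature is T_e = [S(1−α)/(4σ)]^¼ = 112.9 K.
With N = 6 opaque layers, T_s = (N+1)^(1/4)·T_e = 7^(1/4)·112.9 = 183.6 K.

184 kelvin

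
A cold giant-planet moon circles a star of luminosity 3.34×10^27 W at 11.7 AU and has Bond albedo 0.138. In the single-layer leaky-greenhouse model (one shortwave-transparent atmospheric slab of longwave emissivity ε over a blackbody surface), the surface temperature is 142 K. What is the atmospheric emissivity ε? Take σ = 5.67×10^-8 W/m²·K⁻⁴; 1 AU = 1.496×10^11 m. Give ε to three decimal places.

0.378

Orbital distance: d = 11.7 AU = 1.750×10^12 m.
Spreading L over a sphere of radius d: S = 3.34×10^27/(4π·1.75×10^12²) = 86.76 W/m².
Effective temperature: T_e = [S(1−α)/(4σ)]^(1/4) = 134.8 K.
T_s⁴ = T_e⁴·2/(2−ε) → ε = 2 − 2(T_e/T_s)⁴ = 2 − 2·(134.8/142)⁴ = 0.3780.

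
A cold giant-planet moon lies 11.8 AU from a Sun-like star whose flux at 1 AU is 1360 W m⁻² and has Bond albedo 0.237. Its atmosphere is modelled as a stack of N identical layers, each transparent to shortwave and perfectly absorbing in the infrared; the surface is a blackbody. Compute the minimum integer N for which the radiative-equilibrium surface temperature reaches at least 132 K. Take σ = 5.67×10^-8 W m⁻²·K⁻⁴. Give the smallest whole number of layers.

By the inverse-square law, S = 1360/11.8² = 9.767 W m⁻².
The effective emission temperature is T_e = [S(1−α)/(4σ)]^¼ = 75.71 K.
Need (N+1)T_e⁴ ≥ T_s⁴, i.e. N+1 ≥ (132/75.71)⁴ = 9.239.
Rounding up, N = 9.

9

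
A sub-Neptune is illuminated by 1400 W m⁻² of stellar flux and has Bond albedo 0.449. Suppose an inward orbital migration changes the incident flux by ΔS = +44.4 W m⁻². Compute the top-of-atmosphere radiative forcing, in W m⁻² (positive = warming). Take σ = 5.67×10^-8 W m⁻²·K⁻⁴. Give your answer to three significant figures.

Only a fraction (1−α) is absorbed and it's spread over 4πR², so ΔF = (1−α)ΔS/4 = 6.116 W m⁻².

6.12 W m⁻²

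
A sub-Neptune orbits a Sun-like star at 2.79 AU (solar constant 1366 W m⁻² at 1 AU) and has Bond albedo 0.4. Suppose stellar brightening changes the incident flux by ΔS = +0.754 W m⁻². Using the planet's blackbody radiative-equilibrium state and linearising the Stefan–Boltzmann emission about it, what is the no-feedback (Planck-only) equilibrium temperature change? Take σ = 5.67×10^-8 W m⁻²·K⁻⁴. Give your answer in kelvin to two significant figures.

0.16 K

Flux at the orbit: S = 1366/(2.79)² = 175.5 W m⁻².
Unperturbed T_e = [175.5·(1−0.4)/(4σ)]^¼ = 146.8 K.
ΔF = Δ[S(1−α)]/4 = (1−0.4)·+0.754/4 = 0.1131 W m⁻².
Planck response: λ_P = 4σT_e³ = 4·5.67×10⁻⁸·(146.8)³ = 0.7173 W m⁻²/K.
So ΔT₀ = 0.1131/0.7173 = 0.158 K.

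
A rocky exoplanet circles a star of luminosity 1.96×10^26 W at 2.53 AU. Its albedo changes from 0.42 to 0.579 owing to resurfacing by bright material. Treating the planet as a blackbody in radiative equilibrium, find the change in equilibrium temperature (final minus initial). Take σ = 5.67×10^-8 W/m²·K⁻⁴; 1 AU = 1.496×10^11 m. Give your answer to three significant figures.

-9.94 K

Orbital distance: d = 2.53 AU = 3.785×10^11 m.
Spreading L over a sphere of radius d: S = 1.96×10^26/(4π·3.78×10^11²) = 108.9 W/m².
Initial: T₁ = [S(1−0.42)/(4σ)]^(1/4) = 129.2 K.
Final:   T₂ = [S(1−0.579)/(4σ)]^(1/4) = 119.2 K.
Change: 119.2 − 129.2 = -9.943 K.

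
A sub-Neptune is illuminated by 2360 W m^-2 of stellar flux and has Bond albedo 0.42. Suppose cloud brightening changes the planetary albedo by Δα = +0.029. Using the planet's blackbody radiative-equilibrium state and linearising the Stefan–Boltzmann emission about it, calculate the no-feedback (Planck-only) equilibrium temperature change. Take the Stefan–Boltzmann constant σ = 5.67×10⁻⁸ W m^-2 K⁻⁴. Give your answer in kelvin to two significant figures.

-3.5 kelvin

The baseline emission temperature is T_e = 278.7 K.
The change in absorbed flux is Δ[S(1−α)/4] = −SΔα/4 = -17.11 W m^-2.
Linearising σT⁴ gives d(σT⁴)/dT = 4σT_e³ = 4.911 W m^-2 per K.
ΔT₀ = ΔF/λ_P = -17.11/4.911 = -3.48 K.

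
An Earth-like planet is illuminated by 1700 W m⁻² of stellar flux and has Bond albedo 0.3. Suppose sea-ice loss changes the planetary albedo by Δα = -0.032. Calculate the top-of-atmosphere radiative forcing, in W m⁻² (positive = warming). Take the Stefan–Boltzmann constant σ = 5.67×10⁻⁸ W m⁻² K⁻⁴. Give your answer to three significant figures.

13.6 W m⁻²

ΔF = −(S/4)Δα = −(1700/4)×(-0.032) = 13.60 W m⁻².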